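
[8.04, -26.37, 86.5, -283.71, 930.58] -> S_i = 8.04*(-3.28)^i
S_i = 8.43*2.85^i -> [8.43, 24.03, 68.47, 195.15, 556.17]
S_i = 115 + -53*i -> [115, 62, 9, -44, -97]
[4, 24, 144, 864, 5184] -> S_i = 4*6^i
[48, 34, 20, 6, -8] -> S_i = 48 + -14*i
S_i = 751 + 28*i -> [751, 779, 807, 835, 863]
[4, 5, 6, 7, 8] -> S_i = 4 + 1*i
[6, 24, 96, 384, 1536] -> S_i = 6*4^i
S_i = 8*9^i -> [8, 72, 648, 5832, 52488]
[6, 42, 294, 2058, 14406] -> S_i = 6*7^i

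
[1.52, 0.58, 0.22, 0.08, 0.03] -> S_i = 1.52*0.38^i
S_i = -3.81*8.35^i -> [-3.81, -31.81, -265.64, -2218.12, -18521.27]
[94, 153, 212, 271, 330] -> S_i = 94 + 59*i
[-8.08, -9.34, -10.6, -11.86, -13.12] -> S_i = -8.08 + -1.26*i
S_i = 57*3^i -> [57, 171, 513, 1539, 4617]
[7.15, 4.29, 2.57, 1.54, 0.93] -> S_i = 7.15*0.60^i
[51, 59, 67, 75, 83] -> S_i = 51 + 8*i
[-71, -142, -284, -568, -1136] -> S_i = -71*2^i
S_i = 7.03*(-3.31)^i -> [7.03, -23.27, 77.02, -254.94, 843.85]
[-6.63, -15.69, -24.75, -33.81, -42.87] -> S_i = -6.63 + -9.06*i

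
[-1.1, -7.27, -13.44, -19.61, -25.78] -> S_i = -1.10 + -6.17*i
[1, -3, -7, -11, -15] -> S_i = 1 + -4*i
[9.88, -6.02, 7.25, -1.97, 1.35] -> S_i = Random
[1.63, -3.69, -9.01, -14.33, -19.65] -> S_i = 1.63 + -5.32*i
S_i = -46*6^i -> [-46, -276, -1656, -9936, -59616]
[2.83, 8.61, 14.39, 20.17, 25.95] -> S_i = 2.83 + 5.78*i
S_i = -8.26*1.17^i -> [-8.26, -9.66, -11.31, -13.23, -15.48]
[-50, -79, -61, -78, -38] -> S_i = Random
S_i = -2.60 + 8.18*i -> [-2.6, 5.58, 13.76, 21.94, 30.12]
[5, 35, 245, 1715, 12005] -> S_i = 5*7^i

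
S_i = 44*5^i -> [44, 220, 1100, 5500, 27500]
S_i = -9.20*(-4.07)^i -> [-9.2, 37.44, -152.4, 620.26, -2524.44]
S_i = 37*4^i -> [37, 148, 592, 2368, 9472]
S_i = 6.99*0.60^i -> [6.99, 4.19, 2.52, 1.51, 0.91]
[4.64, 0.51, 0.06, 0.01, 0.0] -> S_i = 4.64*0.11^i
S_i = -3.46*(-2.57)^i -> [-3.46, 8.89, -22.85, 58.73, -150.94]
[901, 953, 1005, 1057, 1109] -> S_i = 901 + 52*i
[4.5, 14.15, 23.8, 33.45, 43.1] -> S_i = 4.50 + 9.65*i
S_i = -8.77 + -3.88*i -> [-8.77, -12.65, -16.53, -20.41, -24.29]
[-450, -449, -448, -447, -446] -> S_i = -450 + 1*i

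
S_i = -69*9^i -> [-69, -621, -5589, -50301, -452709]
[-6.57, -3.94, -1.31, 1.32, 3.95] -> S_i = -6.57 + 2.63*i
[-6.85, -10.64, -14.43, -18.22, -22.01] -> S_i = -6.85 + -3.79*i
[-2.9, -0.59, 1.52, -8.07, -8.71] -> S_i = Random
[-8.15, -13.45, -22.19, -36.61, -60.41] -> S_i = -8.15*1.65^i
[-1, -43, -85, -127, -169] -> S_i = -1 + -42*i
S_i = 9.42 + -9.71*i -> [9.42, -0.29, -10.0, -19.71, -29.42]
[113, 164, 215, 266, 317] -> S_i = 113 + 51*i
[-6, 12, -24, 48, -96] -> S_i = -6*-2^i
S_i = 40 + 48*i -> [40, 88, 136, 184, 232]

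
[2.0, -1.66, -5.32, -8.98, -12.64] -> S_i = 2.00 + -3.66*i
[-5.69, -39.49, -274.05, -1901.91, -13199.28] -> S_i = -5.69*6.94^i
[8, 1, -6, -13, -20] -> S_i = 8 + -7*i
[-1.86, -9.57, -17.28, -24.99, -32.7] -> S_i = -1.86 + -7.71*i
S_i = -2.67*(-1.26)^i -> [-2.67, 3.36, -4.24, 5.34, -6.73]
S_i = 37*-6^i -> [37, -222, 1332, -7992, 47952]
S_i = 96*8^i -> [96, 768, 6144, 49152, 393216]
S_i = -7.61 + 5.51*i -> [-7.61, -2.1, 3.41, 8.92, 14.43]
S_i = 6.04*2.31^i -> [6.04, 13.95, 32.23, 74.45, 171.98]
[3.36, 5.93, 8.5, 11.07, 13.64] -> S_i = 3.36 + 2.57*i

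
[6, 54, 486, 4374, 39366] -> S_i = 6*9^i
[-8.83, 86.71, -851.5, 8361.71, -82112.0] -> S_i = -8.83*(-9.82)^i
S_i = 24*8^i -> [24, 192, 1536, 12288, 98304]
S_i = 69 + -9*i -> [69, 60, 51, 42, 33]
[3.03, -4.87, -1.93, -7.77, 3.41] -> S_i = Random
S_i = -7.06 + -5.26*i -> [-7.06, -12.32, -17.58, -22.84, -28.1]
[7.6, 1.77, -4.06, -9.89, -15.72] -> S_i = 7.60 + -5.83*i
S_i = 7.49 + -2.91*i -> [7.49, 4.58, 1.67, -1.24, -4.15]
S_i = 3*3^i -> [3, 9, 27, 81, 243]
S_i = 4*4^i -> [4, 16, 64, 256, 1024]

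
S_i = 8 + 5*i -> [8, 13, 18, 23, 28]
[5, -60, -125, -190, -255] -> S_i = 5 + -65*i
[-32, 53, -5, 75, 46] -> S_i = Random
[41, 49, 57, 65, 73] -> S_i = 41 + 8*i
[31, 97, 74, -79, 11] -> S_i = Random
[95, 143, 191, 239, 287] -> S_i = 95 + 48*i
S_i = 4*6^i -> [4, 24, 144, 864, 5184]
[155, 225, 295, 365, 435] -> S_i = 155 + 70*i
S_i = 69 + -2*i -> [69, 67, 65, 63, 61]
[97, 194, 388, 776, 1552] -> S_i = 97*2^i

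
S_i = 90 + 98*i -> [90, 188, 286, 384, 482]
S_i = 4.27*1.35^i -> [4.27, 5.76, 7.78, 10.51, 14.18]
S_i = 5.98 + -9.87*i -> [5.98, -3.89, -13.76, -23.63, -33.5]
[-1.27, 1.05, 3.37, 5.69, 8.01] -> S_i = -1.27 + 2.32*i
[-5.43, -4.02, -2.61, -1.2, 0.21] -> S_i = -5.43 + 1.41*i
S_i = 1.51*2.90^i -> [1.51, 4.38, 12.7, 36.83, 106.8]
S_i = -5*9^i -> [-5, -45, -405, -3645, -32805]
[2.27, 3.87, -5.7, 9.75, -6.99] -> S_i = Random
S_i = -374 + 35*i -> [-374, -339, -304, -269, -234]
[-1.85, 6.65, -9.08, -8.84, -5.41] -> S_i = Random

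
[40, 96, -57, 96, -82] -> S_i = Random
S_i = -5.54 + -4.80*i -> [-5.54, -10.34, -15.14, -19.94, -24.74]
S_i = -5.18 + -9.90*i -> [-5.18, -15.08, -24.98, -34.88, -44.78]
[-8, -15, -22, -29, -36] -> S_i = -8 + -7*i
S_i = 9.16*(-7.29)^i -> [9.16, -66.78, 486.8, -3548.77, 25870.55]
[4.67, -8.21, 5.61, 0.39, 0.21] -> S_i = Random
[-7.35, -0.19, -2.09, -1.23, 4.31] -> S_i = Random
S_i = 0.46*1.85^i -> [0.46, 0.85, 1.57, 2.91, 5.39]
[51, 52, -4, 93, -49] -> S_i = Random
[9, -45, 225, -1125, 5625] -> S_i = 9*-5^i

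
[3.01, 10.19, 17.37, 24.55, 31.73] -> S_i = 3.01 + 7.18*i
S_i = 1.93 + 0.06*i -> [1.93, 1.99, 2.05, 2.11, 2.17]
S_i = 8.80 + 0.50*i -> [8.8, 9.3, 9.8, 10.3, 10.8]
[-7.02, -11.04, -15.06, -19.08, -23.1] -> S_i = -7.02 + -4.02*i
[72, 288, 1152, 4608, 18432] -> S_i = 72*4^i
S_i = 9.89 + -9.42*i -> [9.89, 0.47, -8.95, -18.37, -27.79]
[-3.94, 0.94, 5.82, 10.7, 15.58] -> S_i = -3.94 + 4.88*i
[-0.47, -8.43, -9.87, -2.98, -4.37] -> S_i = Random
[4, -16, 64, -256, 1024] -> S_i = 4*-4^i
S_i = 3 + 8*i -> [3, 11, 19, 27, 35]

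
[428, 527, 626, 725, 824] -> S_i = 428 + 99*i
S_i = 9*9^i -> [9, 81, 729, 6561, 59049]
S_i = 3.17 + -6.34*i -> [3.17, -3.17, -9.51, -15.85, -22.19]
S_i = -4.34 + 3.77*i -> [-4.34, -0.57, 3.2, 6.97, 10.74]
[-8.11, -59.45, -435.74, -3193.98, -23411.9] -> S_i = -8.11*7.33^i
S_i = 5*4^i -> [5, 20, 80, 320, 1280]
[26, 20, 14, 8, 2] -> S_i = 26 + -6*i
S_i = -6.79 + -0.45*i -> [-6.79, -7.24, -7.69, -8.14, -8.59]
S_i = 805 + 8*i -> [805, 813, 821, 829, 837]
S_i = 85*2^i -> [85, 170, 340, 680, 1360]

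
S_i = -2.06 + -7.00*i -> [-2.06, -9.06, -16.06, -23.06, -30.06]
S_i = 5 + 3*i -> [5, 8, 11, 14, 17]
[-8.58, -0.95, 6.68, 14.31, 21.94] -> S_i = -8.58 + 7.63*i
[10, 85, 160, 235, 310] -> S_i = 10 + 75*i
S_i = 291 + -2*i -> [291, 289, 287, 285, 283]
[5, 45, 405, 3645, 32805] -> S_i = 5*9^i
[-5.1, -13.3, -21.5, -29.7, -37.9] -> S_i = -5.10 + -8.20*i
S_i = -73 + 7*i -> [-73, -66, -59, -52, -45]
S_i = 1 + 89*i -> [1, 90, 179, 268, 357]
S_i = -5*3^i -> [-5, -15, -45, -135, -405]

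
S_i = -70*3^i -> [-70, -210, -630, -1890, -5670]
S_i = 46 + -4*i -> [46, 42, 38, 34, 30]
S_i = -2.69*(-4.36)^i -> [-2.69, 11.73, -51.14, 222.95, -972.07]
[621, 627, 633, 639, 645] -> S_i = 621 + 6*i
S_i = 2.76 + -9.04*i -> [2.76, -6.28, -15.32, -24.36, -33.4]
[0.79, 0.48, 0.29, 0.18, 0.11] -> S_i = 0.79*0.61^i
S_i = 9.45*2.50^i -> [9.45, 23.62, 59.06, 147.66, 369.14]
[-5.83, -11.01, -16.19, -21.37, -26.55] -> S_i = -5.83 + -5.18*i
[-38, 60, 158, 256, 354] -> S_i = -38 + 98*i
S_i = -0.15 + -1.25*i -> [-0.15, -1.4, -2.65, -3.9, -5.15]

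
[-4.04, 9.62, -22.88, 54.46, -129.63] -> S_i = -4.04*(-2.38)^i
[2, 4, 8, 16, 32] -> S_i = 2*2^i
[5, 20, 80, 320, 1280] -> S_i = 5*4^i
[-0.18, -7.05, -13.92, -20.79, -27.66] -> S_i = -0.18 + -6.87*i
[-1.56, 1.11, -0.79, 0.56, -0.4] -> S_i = -1.56*(-0.71)^i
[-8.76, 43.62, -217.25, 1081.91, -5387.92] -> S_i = -8.76*(-4.98)^i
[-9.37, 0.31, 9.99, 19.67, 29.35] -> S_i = -9.37 + 9.68*i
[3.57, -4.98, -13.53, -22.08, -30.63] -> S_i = 3.57 + -8.55*i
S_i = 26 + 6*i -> [26, 32, 38, 44, 50]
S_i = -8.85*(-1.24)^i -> [-8.85, 10.97, -13.61, 16.87, -20.92]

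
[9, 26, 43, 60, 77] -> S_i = 9 + 17*i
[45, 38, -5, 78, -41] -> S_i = Random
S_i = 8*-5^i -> [8, -40, 200, -1000, 5000]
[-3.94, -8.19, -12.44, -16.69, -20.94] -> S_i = -3.94 + -4.25*i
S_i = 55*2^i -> [55, 110, 220, 440, 880]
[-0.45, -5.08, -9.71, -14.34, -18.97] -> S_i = -0.45 + -4.63*i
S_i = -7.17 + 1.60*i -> [-7.17, -5.57, -3.97, -2.37, -0.77]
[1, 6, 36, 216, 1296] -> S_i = 1*6^i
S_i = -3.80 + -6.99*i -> [-3.8, -10.79, -17.78, -24.77, -31.76]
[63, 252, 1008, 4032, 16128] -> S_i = 63*4^i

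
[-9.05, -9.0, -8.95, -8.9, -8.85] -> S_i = -9.05 + 0.05*i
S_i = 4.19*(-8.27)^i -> [4.19, -34.65, 286.57, -2369.9, 19599.1]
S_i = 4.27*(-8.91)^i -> [4.27, -38.05, 338.99, -3020.38, 26911.55]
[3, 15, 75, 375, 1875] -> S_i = 3*5^i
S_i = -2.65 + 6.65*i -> [-2.65, 4.0, 10.65, 17.3, 23.95]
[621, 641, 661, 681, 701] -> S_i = 621 + 20*i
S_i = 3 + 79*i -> [3, 82, 161, 240, 319]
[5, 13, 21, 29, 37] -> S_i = 5 + 8*i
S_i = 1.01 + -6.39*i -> [1.01, -5.38, -11.77, -18.16, -24.55]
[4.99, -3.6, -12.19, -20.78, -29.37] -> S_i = 4.99 + -8.59*i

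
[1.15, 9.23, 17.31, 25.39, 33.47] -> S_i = 1.15 + 8.08*i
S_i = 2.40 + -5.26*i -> [2.4, -2.86, -8.12, -13.38, -18.64]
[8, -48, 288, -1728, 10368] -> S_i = 8*-6^i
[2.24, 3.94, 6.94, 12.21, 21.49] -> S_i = 2.24*1.76^i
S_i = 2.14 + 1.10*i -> [2.14, 3.24, 4.34, 5.44, 6.54]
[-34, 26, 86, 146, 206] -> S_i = -34 + 60*i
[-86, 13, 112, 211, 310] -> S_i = -86 + 99*i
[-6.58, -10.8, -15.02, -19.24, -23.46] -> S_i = -6.58 + -4.22*i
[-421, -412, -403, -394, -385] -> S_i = -421 + 9*i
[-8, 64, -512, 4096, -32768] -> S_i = -8*-8^i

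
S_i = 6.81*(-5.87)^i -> [6.81, -39.97, 234.65, -1377.4, 8085.36]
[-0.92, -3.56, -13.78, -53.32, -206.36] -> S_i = -0.92*3.87^i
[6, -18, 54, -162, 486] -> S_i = 6*-3^i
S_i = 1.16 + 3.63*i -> [1.16, 4.79, 8.42, 12.05, 15.68]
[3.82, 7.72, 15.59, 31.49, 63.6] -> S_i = 3.82*2.02^i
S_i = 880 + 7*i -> [880, 887, 894, 901, 908]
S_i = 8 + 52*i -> [8, 60, 112, 164, 216]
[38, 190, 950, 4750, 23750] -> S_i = 38*5^i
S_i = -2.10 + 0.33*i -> [-2.1, -1.77, -1.44, -1.11, -0.78]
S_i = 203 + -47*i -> [203, 156, 109, 62, 15]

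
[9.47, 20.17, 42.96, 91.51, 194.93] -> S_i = 9.47*2.13^i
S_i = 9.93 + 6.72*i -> [9.93, 16.65, 23.37, 30.09, 36.81]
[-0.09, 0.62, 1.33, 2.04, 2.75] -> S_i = -0.09 + 0.71*i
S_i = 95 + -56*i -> [95, 39, -17, -73, -129]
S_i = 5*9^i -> [5, 45, 405, 3645, 32805]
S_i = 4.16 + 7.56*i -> [4.16, 11.72, 19.28, 26.84, 34.4]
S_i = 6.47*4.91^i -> [6.47, 31.77, 155.98, 765.86, 3760.37]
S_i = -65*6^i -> [-65, -390, -2340, -14040, -84240]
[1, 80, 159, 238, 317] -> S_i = 1 + 79*i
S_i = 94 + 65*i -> [94, 159, 224, 289, 354]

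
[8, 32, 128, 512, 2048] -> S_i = 8*4^i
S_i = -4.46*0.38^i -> [-4.46, -1.69, -0.64, -0.24, -0.09]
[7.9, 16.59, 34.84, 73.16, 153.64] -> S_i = 7.90*2.10^i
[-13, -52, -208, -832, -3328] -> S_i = -13*4^i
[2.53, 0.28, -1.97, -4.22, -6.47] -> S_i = 2.53 + -2.25*i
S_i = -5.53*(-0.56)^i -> [-5.53, 3.1, -1.73, 0.97, -0.54]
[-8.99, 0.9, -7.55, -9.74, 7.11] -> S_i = Random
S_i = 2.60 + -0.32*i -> [2.6, 2.28, 1.96, 1.64, 1.32]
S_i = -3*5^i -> [-3, -15, -75, -375, -1875]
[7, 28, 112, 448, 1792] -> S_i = 7*4^i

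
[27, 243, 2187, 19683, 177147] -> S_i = 27*9^i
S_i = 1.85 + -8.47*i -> [1.85, -6.62, -15.09, -23.56, -32.03]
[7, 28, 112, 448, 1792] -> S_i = 7*4^i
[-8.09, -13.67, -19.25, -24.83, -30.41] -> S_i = -8.09 + -5.58*i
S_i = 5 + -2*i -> [5, 3, 1, -1, -3]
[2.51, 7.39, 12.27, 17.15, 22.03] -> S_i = 2.51 + 4.88*i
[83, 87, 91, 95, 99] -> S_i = 83 + 4*i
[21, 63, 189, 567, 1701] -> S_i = 21*3^i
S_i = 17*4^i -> [17, 68, 272, 1088, 4352]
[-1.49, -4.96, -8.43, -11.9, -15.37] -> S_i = -1.49 + -3.47*i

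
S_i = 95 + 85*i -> [95, 180, 265, 350, 435]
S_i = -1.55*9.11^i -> [-1.55, -14.12, -128.64, -1171.89, -10675.92]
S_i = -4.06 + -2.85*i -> [-4.06, -6.91, -9.76, -12.61, -15.46]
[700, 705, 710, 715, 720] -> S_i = 700 + 5*i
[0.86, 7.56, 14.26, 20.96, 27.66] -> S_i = 0.86 + 6.70*i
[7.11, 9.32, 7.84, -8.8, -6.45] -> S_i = Random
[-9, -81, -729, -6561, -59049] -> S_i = -9*9^i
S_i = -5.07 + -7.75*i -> [-5.07, -12.82, -20.57, -28.32, -36.07]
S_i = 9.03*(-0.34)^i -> [9.03, -3.07, 1.04, -0.35, 0.12]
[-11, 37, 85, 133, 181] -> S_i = -11 + 48*i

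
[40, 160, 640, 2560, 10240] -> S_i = 40*4^i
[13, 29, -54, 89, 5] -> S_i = Random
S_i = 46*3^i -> [46, 138, 414, 1242, 3726]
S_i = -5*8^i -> [-5, -40, -320, -2560, -20480]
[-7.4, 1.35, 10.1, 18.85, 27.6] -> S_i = -7.40 + 8.75*i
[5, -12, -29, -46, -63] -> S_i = 5 + -17*i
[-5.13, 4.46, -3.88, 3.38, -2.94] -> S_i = -5.13*(-0.87)^i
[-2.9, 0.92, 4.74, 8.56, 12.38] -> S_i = -2.90 + 3.82*i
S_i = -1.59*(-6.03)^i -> [-1.59, 9.59, -57.81, 348.62, -2102.16]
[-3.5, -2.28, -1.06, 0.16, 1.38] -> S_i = -3.50 + 1.22*i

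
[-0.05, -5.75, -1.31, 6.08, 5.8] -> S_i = Random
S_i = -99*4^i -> [-99, -396, -1584, -6336, -25344]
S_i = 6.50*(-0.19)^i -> [6.5, -1.24, 0.23, -0.04, 0.01]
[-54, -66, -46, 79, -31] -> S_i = Random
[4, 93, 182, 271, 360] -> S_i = 4 + 89*i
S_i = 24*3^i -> [24, 72, 216, 648, 1944]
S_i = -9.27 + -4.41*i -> [-9.27, -13.68, -18.09, -22.5, -26.91]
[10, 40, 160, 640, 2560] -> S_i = 10*4^i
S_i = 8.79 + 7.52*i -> [8.79, 16.31, 23.83, 31.35, 38.87]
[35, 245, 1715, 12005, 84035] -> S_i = 35*7^i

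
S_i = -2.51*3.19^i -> [-2.51, -8.01, -25.54, -81.48, -259.92]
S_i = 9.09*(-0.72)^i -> [9.09, -6.54, 4.71, -3.39, 2.44]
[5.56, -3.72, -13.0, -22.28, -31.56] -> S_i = 5.56 + -9.28*i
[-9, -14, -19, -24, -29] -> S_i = -9 + -5*i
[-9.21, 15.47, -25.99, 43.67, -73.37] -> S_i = -9.21*(-1.68)^i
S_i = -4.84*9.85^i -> [-4.84, -47.67, -469.59, -4625.45, -45560.69]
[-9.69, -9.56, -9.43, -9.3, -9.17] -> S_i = -9.69 + 0.13*i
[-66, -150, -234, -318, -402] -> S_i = -66 + -84*i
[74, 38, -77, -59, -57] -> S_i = Random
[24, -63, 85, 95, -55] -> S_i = Random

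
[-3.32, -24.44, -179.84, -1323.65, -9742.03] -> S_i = -3.32*7.36^i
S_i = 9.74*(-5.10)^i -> [9.74, -49.67, 253.34, -1292.02, 6589.31]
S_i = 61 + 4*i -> [61, 65, 69, 73, 77]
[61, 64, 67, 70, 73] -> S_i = 61 + 3*i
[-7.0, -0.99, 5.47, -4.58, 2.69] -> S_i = Random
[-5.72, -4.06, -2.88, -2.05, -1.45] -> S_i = -5.72*0.71^i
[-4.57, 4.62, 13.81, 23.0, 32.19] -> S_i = -4.57 + 9.19*i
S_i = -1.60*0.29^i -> [-1.6, -0.46, -0.13, -0.04, -0.01]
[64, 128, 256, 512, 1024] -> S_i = 64*2^i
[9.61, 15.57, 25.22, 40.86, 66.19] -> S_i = 9.61*1.62^i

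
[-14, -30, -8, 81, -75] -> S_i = Random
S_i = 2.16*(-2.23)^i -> [2.16, -4.82, 10.74, -23.95, 53.42]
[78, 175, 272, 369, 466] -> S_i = 78 + 97*i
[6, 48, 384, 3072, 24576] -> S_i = 6*8^i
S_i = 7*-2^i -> [7, -14, 28, -56, 112]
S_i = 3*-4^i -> [3, -12, 48, -192, 768]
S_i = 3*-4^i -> [3, -12, 48, -192, 768]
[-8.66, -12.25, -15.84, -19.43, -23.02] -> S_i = -8.66 + -3.59*i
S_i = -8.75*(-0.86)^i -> [-8.75, 7.52, -6.47, 5.57, -4.79]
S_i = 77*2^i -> [77, 154, 308, 616, 1232]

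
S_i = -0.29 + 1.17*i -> [-0.29, 0.88, 2.05, 3.22, 4.39]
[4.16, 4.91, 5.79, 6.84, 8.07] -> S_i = 4.16*1.18^i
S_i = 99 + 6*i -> [99, 105, 111, 117, 123]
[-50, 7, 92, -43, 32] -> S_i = Random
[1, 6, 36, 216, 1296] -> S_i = 1*6^i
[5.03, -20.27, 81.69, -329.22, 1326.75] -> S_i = 5.03*(-4.03)^i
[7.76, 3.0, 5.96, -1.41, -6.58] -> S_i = Random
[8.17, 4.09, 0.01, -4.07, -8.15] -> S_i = 8.17 + -4.08*i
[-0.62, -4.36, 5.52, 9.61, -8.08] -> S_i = Random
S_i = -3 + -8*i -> [-3, -11, -19, -27, -35]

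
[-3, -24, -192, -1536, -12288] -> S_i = -3*8^i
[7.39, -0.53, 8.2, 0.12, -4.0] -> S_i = Random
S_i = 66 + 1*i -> [66, 67, 68, 69, 70]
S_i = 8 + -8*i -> [8, 0, -8, -16, -24]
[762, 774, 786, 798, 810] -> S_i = 762 + 12*i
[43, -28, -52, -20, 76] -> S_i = Random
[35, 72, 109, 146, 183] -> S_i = 35 + 37*i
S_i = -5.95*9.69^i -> [-5.95, -57.66, -558.68, -5413.63, -52458.04]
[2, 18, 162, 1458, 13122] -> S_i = 2*9^i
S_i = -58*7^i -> [-58, -406, -2842, -19894, -139258]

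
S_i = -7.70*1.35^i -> [-7.7, -10.4, -14.03, -18.94, -25.58]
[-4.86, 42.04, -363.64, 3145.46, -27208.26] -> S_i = -4.86*(-8.65)^i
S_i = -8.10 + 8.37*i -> [-8.1, 0.27, 8.64, 17.01, 25.38]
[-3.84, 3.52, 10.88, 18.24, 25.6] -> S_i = -3.84 + 7.36*i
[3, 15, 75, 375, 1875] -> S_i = 3*5^i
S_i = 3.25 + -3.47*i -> [3.25, -0.22, -3.69, -7.16, -10.63]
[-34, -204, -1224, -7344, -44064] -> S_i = -34*6^i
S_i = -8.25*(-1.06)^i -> [-8.25, 8.75, -9.27, 9.83, -10.42]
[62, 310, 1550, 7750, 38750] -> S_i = 62*5^i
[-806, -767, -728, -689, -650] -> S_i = -806 + 39*i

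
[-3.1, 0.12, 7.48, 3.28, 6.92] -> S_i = Random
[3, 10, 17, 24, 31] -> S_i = 3 + 7*i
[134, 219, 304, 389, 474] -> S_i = 134 + 85*i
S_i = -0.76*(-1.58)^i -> [-0.76, 1.2, -1.9, 3.0, -4.74]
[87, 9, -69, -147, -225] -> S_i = 87 + -78*i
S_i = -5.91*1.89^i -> [-5.91, -11.17, -21.11, -39.9, -75.41]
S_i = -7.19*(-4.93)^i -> [-7.19, 35.45, -174.75, 861.53, -4247.34]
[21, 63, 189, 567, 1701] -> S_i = 21*3^i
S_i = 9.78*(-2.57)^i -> [9.78, -25.13, 64.6, -166.01, 426.65]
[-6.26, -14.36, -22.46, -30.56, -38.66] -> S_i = -6.26 + -8.10*i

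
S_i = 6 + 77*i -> [6, 83, 160, 237, 314]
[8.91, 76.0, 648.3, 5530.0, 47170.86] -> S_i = 8.91*8.53^i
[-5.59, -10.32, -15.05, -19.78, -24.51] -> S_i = -5.59 + -4.73*i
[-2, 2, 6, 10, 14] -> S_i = -2 + 4*i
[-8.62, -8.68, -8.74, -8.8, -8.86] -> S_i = -8.62 + -0.06*i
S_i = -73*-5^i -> [-73, 365, -1825, 9125, -45625]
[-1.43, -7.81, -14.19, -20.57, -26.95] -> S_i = -1.43 + -6.38*i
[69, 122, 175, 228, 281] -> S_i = 69 + 53*i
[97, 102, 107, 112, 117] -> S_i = 97 + 5*i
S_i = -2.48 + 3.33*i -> [-2.48, 0.85, 4.18, 7.51, 10.84]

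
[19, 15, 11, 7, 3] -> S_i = 19 + -4*i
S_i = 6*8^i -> [6, 48, 384, 3072, 24576]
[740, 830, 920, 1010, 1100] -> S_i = 740 + 90*i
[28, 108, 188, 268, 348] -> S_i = 28 + 80*i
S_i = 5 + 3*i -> [5, 8, 11, 14, 17]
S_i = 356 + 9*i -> [356, 365, 374, 383, 392]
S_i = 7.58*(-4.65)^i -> [7.58, -35.25, 163.9, -762.13, 3543.9]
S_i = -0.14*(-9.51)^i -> [-0.14, 1.33, -12.66, 120.41, -1145.12]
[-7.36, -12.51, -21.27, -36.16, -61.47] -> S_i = -7.36*1.70^i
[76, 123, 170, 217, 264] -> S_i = 76 + 47*i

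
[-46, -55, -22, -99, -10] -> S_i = Random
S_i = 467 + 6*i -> [467, 473, 479, 485, 491]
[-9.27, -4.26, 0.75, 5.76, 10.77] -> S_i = -9.27 + 5.01*i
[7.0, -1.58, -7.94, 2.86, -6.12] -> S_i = Random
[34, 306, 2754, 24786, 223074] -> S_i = 34*9^i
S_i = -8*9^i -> [-8, -72, -648, -5832, -52488]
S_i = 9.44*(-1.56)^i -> [9.44, -14.73, 22.97, -35.84, 55.91]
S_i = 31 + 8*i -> [31, 39, 47, 55, 63]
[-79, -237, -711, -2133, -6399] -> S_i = -79*3^i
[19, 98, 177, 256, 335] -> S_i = 19 + 79*i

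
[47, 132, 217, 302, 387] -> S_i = 47 + 85*i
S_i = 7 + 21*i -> [7, 28, 49, 70, 91]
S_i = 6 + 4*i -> [6, 10, 14, 18, 22]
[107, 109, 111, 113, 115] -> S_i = 107 + 2*i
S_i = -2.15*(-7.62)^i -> [-2.15, 16.38, -124.84, 951.27, -7248.67]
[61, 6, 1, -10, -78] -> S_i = Random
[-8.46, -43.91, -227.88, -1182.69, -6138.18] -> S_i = -8.46*5.19^i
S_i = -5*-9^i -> [-5, 45, -405, 3645, -32805]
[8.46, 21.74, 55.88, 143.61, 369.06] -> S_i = 8.46*2.57^i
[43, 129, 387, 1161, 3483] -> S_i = 43*3^i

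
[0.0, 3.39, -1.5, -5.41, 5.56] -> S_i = Random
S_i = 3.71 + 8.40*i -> [3.71, 12.11, 20.51, 28.91, 37.31]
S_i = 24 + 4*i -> [24, 28, 32, 36, 40]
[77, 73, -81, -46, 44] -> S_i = Random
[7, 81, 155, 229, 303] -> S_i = 7 + 74*i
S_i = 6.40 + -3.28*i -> [6.4, 3.12, -0.16, -3.44, -6.72]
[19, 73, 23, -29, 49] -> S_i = Random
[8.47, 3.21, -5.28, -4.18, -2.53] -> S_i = Random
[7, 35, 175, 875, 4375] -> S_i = 7*5^i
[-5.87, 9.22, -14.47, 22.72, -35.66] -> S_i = -5.87*(-1.57)^i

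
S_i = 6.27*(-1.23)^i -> [6.27, -7.71, 9.49, -11.67, 14.35]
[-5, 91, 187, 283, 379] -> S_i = -5 + 96*i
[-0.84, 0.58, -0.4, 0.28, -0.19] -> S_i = -0.84*(-0.69)^i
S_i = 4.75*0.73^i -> [4.75, 3.47, 2.53, 1.85, 1.35]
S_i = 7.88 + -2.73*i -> [7.88, 5.15, 2.42, -0.31, -3.04]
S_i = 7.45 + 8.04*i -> [7.45, 15.49, 23.53, 31.57, 39.61]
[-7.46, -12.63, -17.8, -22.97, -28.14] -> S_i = -7.46 + -5.17*i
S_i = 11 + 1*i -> [11, 12, 13, 14, 15]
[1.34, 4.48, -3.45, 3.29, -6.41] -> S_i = Random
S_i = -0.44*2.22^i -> [-0.44, -0.98, -2.17, -4.81, -10.69]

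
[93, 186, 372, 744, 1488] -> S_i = 93*2^i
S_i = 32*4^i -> [32, 128, 512, 2048, 8192]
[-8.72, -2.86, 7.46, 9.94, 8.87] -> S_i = Random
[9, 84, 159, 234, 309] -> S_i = 9 + 75*i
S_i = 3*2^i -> [3, 6, 12, 24, 48]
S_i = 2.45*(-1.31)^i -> [2.45, -3.21, 4.2, -5.51, 7.22]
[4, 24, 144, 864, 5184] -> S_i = 4*6^i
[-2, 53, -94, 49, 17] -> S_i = Random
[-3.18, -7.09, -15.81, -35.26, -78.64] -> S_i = -3.18*2.23^i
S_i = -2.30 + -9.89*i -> [-2.3, -12.19, -22.08, -31.97, -41.86]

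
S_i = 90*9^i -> [90, 810, 7290, 65610, 590490]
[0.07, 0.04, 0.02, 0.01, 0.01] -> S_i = 0.07*0.56^i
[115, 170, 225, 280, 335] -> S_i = 115 + 55*i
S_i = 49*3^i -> [49, 147, 441, 1323, 3969]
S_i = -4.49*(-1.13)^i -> [-4.49, 5.07, -5.73, 6.48, -7.32]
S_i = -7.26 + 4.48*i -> [-7.26, -2.78, 1.7, 6.18, 10.66]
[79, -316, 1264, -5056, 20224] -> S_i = 79*-4^i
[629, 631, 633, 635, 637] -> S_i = 629 + 2*i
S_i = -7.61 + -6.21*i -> [-7.61, -13.82, -20.03, -26.24, -32.45]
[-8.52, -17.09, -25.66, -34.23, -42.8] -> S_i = -8.52 + -8.57*i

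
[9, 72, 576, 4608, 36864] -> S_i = 9*8^i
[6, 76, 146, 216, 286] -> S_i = 6 + 70*i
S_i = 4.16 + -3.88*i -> [4.16, 0.28, -3.6, -7.48, -11.36]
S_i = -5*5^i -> [-5, -25, -125, -625, -3125]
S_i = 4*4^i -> [4, 16, 64, 256, 1024]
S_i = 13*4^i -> [13, 52, 208, 832, 3328]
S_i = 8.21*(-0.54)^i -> [8.21, -4.43, 2.39, -1.29, 0.7]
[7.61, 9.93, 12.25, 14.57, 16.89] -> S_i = 7.61 + 2.32*i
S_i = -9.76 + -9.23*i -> [-9.76, -18.99, -28.22, -37.45, -46.68]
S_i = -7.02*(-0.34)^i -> [-7.02, 2.39, -0.81, 0.28, -0.09]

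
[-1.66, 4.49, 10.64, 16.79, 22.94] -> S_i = -1.66 + 6.15*i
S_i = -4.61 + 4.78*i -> [-4.61, 0.17, 4.95, 9.73, 14.51]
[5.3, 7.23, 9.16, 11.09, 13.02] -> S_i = 5.30 + 1.93*i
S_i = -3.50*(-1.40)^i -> [-3.5, 4.9, -6.86, 9.6, -13.45]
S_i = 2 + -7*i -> [2, -5, -12, -19, -26]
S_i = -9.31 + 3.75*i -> [-9.31, -5.56, -1.81, 1.94, 5.69]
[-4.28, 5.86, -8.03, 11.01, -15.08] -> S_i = -4.28*(-1.37)^i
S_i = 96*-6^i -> [96, -576, 3456, -20736, 124416]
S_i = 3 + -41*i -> [3, -38, -79, -120, -161]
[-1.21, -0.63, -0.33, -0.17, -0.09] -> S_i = -1.21*0.52^i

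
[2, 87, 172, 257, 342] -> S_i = 2 + 85*i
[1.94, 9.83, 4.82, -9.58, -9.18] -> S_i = Random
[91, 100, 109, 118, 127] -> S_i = 91 + 9*i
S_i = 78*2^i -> [78, 156, 312, 624, 1248]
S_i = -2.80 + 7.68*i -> [-2.8, 4.88, 12.56, 20.24, 27.92]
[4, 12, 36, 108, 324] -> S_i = 4*3^i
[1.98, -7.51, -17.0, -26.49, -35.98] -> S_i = 1.98 + -9.49*i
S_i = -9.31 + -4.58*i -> [-9.31, -13.89, -18.47, -23.05, -27.63]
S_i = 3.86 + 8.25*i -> [3.86, 12.11, 20.36, 28.61, 36.86]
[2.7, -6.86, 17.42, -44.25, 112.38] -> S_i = 2.70*(-2.54)^i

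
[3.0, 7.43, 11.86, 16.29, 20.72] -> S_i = 3.00 + 4.43*i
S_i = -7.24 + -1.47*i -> [-7.24, -8.71, -10.18, -11.65, -13.12]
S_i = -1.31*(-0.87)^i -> [-1.31, 1.14, -0.99, 0.86, -0.75]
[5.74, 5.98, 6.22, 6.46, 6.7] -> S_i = 5.74 + 0.24*i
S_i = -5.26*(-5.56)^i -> [-5.26, 29.25, -162.61, 904.09, -5026.72]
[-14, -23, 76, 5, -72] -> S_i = Random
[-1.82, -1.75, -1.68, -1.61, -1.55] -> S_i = -1.82*0.96^i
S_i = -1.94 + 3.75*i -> [-1.94, 1.81, 5.56, 9.31, 13.06]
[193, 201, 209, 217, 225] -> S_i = 193 + 8*i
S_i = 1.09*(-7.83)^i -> [1.09, -8.53, 66.83, -523.25, 4097.07]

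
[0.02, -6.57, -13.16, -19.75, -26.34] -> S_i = 0.02 + -6.59*i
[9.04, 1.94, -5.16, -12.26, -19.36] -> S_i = 9.04 + -7.10*i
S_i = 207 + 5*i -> [207, 212, 217, 222, 227]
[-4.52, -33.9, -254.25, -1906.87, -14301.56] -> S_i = -4.52*7.50^i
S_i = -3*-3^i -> [-3, 9, -27, 81, -243]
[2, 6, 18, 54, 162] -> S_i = 2*3^i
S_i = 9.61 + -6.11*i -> [9.61, 3.5, -2.61, -8.72, -14.83]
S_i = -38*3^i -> [-38, -114, -342, -1026, -3078]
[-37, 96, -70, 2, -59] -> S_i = Random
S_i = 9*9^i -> [9, 81, 729, 6561, 59049]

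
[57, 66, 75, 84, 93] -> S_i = 57 + 9*i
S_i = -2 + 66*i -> [-2, 64, 130, 196, 262]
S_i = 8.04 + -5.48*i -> [8.04, 2.56, -2.92, -8.4, -13.88]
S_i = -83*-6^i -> [-83, 498, -2988, 17928, -107568]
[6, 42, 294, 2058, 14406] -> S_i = 6*7^i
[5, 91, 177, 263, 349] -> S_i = 5 + 86*i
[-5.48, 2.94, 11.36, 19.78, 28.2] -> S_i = -5.48 + 8.42*i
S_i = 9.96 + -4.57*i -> [9.96, 5.39, 0.82, -3.75, -8.32]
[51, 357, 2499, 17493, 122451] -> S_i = 51*7^i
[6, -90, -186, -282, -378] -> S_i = 6 + -96*i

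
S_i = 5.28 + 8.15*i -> [5.28, 13.43, 21.58, 29.73, 37.88]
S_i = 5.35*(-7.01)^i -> [5.35, -37.5, 262.9, -1842.93, 12918.91]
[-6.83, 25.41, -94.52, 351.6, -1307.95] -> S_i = -6.83*(-3.72)^i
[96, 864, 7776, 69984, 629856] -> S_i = 96*9^i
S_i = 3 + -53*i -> [3, -50, -103, -156, -209]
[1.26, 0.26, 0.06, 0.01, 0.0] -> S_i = 1.26*0.21^i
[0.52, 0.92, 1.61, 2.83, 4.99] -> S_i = 0.52*1.76^i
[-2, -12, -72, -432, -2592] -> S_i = -2*6^i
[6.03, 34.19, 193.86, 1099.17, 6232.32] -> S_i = 6.03*5.67^i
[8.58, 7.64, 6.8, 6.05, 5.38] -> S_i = 8.58*0.89^i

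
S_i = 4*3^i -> [4, 12, 36, 108, 324]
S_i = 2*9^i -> [2, 18, 162, 1458, 13122]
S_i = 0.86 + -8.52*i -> [0.86, -7.66, -16.18, -24.7, -33.22]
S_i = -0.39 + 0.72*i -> [-0.39, 0.33, 1.05, 1.77, 2.49]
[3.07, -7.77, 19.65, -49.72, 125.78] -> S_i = 3.07*(-2.53)^i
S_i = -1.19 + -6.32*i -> [-1.19, -7.51, -13.83, -20.15, -26.47]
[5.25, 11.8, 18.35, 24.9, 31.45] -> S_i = 5.25 + 6.55*i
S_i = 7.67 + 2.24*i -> [7.67, 9.91, 12.15, 14.39, 16.63]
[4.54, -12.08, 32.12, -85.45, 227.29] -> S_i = 4.54*(-2.66)^i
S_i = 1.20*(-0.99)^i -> [1.2, -1.19, 1.18, -1.16, 1.15]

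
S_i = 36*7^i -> [36, 252, 1764, 12348, 86436]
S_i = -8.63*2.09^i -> [-8.63, -18.04, -37.7, -78.79, -164.66]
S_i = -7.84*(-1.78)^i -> [-7.84, 13.96, -24.84, 44.22, -78.7]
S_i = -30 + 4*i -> [-30, -26, -22, -18, -14]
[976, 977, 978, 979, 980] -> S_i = 976 + 1*i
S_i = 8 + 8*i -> [8, 16, 24, 32, 40]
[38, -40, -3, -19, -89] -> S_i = Random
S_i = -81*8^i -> [-81, -648, -5184, -41472, -331776]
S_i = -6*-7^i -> [-6, 42, -294, 2058, -14406]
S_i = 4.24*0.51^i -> [4.24, 2.16, 1.1, 0.56, 0.29]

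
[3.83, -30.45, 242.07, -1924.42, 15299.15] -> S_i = 3.83*(-7.95)^i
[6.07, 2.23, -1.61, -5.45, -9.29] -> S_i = 6.07 + -3.84*i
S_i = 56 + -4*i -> [56, 52, 48, 44, 40]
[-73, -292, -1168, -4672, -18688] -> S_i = -73*4^i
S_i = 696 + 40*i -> [696, 736, 776, 816, 856]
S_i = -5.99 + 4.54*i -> [-5.99, -1.45, 3.09, 7.63, 12.17]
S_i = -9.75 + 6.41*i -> [-9.75, -3.34, 3.07, 9.48, 15.89]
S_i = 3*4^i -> [3, 12, 48, 192, 768]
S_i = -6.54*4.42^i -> [-6.54, -28.91, -127.77, -564.73, -2496.13]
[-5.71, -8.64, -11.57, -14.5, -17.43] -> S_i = -5.71 + -2.93*i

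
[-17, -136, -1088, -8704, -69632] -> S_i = -17*8^i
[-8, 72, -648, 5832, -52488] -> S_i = -8*-9^i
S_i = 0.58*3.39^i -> [0.58, 1.97, 6.67, 22.6, 76.6]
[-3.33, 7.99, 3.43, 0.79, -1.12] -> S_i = Random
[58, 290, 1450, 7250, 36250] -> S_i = 58*5^i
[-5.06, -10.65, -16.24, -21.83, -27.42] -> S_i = -5.06 + -5.59*i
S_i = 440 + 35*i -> [440, 475, 510, 545, 580]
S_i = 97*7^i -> [97, 679, 4753, 33271, 232897]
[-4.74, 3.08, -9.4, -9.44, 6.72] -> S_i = Random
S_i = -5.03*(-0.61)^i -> [-5.03, 3.07, -1.87, 1.14, -0.7]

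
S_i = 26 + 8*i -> [26, 34, 42, 50, 58]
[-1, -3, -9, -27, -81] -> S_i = -1*3^i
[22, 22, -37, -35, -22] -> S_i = Random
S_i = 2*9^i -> [2, 18, 162, 1458, 13122]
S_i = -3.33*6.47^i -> [-3.33, -21.55, -139.4, -901.9, -5835.28]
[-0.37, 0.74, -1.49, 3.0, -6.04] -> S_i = -0.37*(-2.01)^i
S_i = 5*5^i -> [5, 25, 125, 625, 3125]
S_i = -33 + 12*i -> [-33, -21, -9, 3, 15]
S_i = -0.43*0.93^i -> [-0.43, -0.4, -0.37, -0.35, -0.32]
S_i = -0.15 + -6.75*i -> [-0.15, -6.9, -13.65, -20.4, -27.15]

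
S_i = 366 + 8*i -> [366, 374, 382, 390, 398]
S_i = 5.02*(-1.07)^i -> [5.02, -5.37, 5.75, -6.15, 6.58]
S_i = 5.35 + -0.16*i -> [5.35, 5.19, 5.03, 4.87, 4.71]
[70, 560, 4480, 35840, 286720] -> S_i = 70*8^i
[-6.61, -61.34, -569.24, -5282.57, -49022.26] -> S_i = -6.61*9.28^i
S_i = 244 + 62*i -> [244, 306, 368, 430, 492]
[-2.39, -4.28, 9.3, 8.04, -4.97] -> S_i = Random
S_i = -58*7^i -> [-58, -406, -2842, -19894, -139258]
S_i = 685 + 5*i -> [685, 690, 695, 700, 705]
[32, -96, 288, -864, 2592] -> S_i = 32*-3^i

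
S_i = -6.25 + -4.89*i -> [-6.25, -11.14, -16.03, -20.92, -25.81]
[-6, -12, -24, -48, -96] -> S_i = -6*2^i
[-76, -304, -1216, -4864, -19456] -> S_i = -76*4^i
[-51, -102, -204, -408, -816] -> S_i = -51*2^i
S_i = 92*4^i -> [92, 368, 1472, 5888, 23552]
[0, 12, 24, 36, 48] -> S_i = 0 + 12*i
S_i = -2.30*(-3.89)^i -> [-2.3, 8.95, -34.8, 135.39, -526.66]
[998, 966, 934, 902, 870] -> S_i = 998 + -32*i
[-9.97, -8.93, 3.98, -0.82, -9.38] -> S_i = Random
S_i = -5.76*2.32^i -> [-5.76, -13.36, -31.0, -71.93, -166.87]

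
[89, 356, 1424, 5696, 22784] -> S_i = 89*4^i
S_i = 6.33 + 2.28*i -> [6.33, 8.61, 10.89, 13.17, 15.45]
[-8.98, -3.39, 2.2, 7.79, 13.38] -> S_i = -8.98 + 5.59*i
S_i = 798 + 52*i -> [798, 850, 902, 954, 1006]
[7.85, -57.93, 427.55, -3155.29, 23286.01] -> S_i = 7.85*(-7.38)^i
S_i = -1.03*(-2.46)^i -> [-1.03, 2.53, -6.23, 15.33, -37.72]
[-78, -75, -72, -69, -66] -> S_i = -78 + 3*i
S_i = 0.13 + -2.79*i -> [0.13, -2.66, -5.45, -8.24, -11.03]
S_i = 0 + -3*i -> [0, -3, -6, -9, -12]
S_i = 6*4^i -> [6, 24, 96, 384, 1536]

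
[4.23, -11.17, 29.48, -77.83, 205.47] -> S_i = 4.23*(-2.64)^i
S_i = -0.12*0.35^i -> [-0.12, -0.04, -0.01, -0.01, -0.0]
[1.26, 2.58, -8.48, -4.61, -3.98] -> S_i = Random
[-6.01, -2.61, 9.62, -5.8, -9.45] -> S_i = Random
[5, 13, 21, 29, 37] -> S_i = 5 + 8*i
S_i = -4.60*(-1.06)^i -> [-4.6, 4.88, -5.17, 5.48, -5.81]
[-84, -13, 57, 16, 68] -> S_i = Random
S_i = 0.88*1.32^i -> [0.88, 1.16, 1.53, 2.02, 2.67]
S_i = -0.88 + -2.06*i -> [-0.88, -2.94, -5.0, -7.06, -9.12]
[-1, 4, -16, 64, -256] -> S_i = -1*-4^i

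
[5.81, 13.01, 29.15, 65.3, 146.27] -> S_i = 5.81*2.24^i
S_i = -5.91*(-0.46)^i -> [-5.91, 2.72, -1.25, 0.58, -0.26]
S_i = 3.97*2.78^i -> [3.97, 11.04, 30.68, 85.3, 237.12]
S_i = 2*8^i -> [2, 16, 128, 1024, 8192]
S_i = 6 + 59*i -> [6, 65, 124, 183, 242]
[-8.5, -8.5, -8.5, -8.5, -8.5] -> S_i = -8.50 + -0.00*i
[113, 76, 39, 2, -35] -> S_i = 113 + -37*i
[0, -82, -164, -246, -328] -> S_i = 0 + -82*i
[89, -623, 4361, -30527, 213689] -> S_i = 89*-7^i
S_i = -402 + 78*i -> [-402, -324, -246, -168, -90]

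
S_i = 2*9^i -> [2, 18, 162, 1458, 13122]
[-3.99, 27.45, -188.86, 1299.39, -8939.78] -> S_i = -3.99*(-6.88)^i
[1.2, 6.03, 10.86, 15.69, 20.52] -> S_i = 1.20 + 4.83*i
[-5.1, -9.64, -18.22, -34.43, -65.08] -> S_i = -5.10*1.89^i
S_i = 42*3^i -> [42, 126, 378, 1134, 3402]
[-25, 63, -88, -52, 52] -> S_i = Random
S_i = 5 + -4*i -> [5, 1, -3, -7, -11]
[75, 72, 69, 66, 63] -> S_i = 75 + -3*i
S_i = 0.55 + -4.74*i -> [0.55, -4.19, -8.93, -13.67, -18.41]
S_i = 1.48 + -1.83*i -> [1.48, -0.35, -2.18, -4.01, -5.84]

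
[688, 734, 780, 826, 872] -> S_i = 688 + 46*i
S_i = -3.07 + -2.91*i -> [-3.07, -5.98, -8.89, -11.8, -14.71]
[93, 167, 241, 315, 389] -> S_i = 93 + 74*i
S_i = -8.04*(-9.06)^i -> [-8.04, 72.84, -659.95, 5979.17, -54171.25]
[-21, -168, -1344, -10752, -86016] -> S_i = -21*8^i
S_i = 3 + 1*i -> [3, 4, 5, 6, 7]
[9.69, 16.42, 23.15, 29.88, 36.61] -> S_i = 9.69 + 6.73*i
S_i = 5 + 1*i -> [5, 6, 7, 8, 9]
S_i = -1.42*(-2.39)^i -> [-1.42, 3.39, -8.11, 19.39, -46.33]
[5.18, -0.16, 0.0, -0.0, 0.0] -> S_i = 5.18*(-0.03)^i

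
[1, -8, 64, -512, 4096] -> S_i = 1*-8^i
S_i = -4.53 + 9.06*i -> [-4.53, 4.53, 13.59, 22.65, 31.71]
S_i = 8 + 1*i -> [8, 9, 10, 11, 12]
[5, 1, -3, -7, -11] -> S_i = 5 + -4*i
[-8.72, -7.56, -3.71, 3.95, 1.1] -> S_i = Random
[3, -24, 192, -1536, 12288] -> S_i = 3*-8^i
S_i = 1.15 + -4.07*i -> [1.15, -2.92, -6.99, -11.06, -15.13]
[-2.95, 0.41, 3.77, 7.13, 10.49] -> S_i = -2.95 + 3.36*i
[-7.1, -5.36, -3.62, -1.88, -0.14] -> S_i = -7.10 + 1.74*i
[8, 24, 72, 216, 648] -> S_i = 8*3^i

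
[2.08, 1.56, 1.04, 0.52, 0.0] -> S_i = 2.08 + -0.52*i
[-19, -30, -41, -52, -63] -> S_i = -19 + -11*i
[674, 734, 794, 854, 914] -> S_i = 674 + 60*i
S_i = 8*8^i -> [8, 64, 512, 4096, 32768]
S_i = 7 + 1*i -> [7, 8, 9, 10, 11]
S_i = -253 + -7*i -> [-253, -260, -267, -274, -281]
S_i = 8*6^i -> [8, 48, 288, 1728, 10368]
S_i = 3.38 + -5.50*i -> [3.38, -2.12, -7.62, -13.12, -18.62]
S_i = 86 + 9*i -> [86, 95, 104, 113, 122]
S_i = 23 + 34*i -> [23, 57, 91, 125, 159]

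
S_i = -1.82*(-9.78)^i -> [-1.82, 17.8, -174.08, 1702.5, -16650.48]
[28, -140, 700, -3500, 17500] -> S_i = 28*-5^i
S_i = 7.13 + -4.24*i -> [7.13, 2.89, -1.35, -5.59, -9.83]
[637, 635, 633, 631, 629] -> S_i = 637 + -2*i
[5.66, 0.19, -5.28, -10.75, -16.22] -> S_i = 5.66 + -5.47*i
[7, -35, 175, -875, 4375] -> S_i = 7*-5^i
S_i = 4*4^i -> [4, 16, 64, 256, 1024]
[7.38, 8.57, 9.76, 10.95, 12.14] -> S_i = 7.38 + 1.19*i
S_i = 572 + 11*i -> [572, 583, 594, 605, 616]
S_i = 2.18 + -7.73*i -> [2.18, -5.55, -13.28, -21.01, -28.74]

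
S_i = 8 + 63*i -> [8, 71, 134, 197, 260]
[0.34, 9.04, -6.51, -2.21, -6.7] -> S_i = Random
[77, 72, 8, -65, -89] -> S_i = Random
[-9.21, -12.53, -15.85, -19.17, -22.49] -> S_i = -9.21 + -3.32*i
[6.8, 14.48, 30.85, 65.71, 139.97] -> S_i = 6.80*2.13^i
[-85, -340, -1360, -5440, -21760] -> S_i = -85*4^i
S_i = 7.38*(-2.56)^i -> [7.38, -18.89, 48.37, -123.82, 316.97]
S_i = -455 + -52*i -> [-455, -507, -559, -611, -663]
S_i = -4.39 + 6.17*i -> [-4.39, 1.78, 7.95, 14.12, 20.29]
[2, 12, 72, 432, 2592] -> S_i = 2*6^i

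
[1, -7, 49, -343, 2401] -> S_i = 1*-7^i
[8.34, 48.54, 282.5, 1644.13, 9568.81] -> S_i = 8.34*5.82^i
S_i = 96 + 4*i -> [96, 100, 104, 108, 112]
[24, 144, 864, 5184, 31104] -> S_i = 24*6^i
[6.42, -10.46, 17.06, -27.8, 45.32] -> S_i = 6.42*(-1.63)^i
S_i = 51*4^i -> [51, 204, 816, 3264, 13056]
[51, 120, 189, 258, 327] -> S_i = 51 + 69*i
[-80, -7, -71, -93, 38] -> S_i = Random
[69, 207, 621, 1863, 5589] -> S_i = 69*3^i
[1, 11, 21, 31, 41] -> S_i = 1 + 10*i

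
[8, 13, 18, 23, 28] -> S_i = 8 + 5*i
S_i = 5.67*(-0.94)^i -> [5.67, -5.33, 5.01, -4.71, 4.43]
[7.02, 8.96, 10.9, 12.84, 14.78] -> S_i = 7.02 + 1.94*i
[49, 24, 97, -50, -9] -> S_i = Random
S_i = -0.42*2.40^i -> [-0.42, -1.01, -2.42, -5.81, -13.93]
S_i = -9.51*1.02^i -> [-9.51, -9.7, -9.89, -10.09, -10.29]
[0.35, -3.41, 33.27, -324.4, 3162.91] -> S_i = 0.35*(-9.75)^i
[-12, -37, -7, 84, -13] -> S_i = Random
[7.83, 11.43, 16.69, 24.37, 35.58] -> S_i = 7.83*1.46^i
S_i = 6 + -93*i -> [6, -87, -180, -273, -366]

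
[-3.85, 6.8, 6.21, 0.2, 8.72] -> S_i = Random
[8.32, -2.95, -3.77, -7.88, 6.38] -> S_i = Random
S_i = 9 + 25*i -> [9, 34, 59, 84, 109]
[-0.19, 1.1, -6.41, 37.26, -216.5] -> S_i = -0.19*(-5.81)^i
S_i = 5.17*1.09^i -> [5.17, 5.64, 6.14, 6.7, 7.3]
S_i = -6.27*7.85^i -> [-6.27, -49.22, -386.37, -3033.03, -23809.27]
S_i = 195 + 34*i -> [195, 229, 263, 297, 331]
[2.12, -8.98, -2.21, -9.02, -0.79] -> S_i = Random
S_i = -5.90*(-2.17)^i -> [-5.9, 12.8, -27.78, 60.29, -130.83]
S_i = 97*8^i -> [97, 776, 6208, 49664, 397312]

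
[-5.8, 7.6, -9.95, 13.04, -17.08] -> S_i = -5.80*(-1.31)^i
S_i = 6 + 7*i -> [6, 13, 20, 27, 34]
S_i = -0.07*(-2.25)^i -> [-0.07, 0.16, -0.35, 0.8, -1.79]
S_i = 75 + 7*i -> [75, 82, 89, 96, 103]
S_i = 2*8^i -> [2, 16, 128, 1024, 8192]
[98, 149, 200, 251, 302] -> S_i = 98 + 51*i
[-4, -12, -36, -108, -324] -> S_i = -4*3^i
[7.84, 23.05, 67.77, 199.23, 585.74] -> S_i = 7.84*2.94^i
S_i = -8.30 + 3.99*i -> [-8.3, -4.31, -0.32, 3.67, 7.66]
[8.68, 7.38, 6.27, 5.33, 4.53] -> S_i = 8.68*0.85^i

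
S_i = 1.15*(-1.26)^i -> [1.15, -1.45, 1.83, -2.3, 2.9]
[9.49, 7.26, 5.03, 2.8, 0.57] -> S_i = 9.49 + -2.23*i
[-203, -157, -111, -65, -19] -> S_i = -203 + 46*i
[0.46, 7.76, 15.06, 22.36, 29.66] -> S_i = 0.46 + 7.30*i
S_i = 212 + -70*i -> [212, 142, 72, 2, -68]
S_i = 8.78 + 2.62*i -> [8.78, 11.4, 14.02, 16.64, 19.26]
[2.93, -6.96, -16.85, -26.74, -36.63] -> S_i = 2.93 + -9.89*i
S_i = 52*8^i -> [52, 416, 3328, 26624, 212992]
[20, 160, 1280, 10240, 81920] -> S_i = 20*8^i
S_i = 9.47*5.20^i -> [9.47, 49.24, 256.07, 1331.56, 6924.1]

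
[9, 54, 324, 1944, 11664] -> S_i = 9*6^i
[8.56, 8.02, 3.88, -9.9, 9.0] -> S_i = Random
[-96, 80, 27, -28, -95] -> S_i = Random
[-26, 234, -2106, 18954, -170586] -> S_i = -26*-9^i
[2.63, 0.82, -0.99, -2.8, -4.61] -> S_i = 2.63 + -1.81*i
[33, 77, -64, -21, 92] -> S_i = Random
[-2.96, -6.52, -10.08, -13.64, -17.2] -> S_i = -2.96 + -3.56*i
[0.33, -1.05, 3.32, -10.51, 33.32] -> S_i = 0.33*(-3.17)^i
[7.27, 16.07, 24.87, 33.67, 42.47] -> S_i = 7.27 + 8.80*i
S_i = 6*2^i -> [6, 12, 24, 48, 96]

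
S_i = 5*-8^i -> [5, -40, 320, -2560, 20480]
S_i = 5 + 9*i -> [5, 14, 23, 32, 41]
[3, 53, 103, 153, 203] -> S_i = 3 + 50*i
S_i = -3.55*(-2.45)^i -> [-3.55, 8.7, -21.31, 52.21, -127.91]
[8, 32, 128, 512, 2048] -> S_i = 8*4^i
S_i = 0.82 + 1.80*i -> [0.82, 2.62, 4.42, 6.22, 8.02]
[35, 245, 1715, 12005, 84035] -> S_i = 35*7^i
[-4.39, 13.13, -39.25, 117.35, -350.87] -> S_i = -4.39*(-2.99)^i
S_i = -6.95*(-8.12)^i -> [-6.95, 56.43, -458.24, 3720.94, -30214.05]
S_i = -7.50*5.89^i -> [-7.5, -44.18, -260.19, -1532.52, -9026.56]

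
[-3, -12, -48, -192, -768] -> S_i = -3*4^i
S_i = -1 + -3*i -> [-1, -4, -7, -10, -13]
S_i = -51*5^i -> [-51, -255, -1275, -6375, -31875]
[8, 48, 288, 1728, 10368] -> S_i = 8*6^i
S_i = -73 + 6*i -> [-73, -67, -61, -55, -49]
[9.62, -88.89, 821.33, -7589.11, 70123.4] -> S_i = 9.62*(-9.24)^i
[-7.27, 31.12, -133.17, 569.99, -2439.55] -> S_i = -7.27*(-4.28)^i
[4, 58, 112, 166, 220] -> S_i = 4 + 54*i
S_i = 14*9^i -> [14, 126, 1134, 10206, 91854]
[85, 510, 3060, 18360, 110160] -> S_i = 85*6^i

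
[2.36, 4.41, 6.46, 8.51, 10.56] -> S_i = 2.36 + 2.05*i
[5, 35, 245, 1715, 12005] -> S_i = 5*7^i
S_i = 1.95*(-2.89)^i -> [1.95, -5.64, 16.29, -47.07, 136.03]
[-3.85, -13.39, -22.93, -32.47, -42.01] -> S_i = -3.85 + -9.54*i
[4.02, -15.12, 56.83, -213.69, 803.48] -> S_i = 4.02*(-3.76)^i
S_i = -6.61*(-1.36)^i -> [-6.61, 8.99, -12.23, 16.63, -22.61]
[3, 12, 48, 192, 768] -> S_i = 3*4^i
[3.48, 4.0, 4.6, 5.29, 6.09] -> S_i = 3.48*1.15^i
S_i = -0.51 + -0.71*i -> [-0.51, -1.22, -1.93, -2.64, -3.35]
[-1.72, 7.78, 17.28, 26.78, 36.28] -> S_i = -1.72 + 9.50*i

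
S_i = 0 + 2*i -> [0, 2, 4, 6, 8]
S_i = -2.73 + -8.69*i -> [-2.73, -11.42, -20.11, -28.8, -37.49]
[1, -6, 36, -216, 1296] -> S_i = 1*-6^i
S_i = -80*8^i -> [-80, -640, -5120, -40960, -327680]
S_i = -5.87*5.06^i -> [-5.87, -29.7, -150.29, -760.48, -3848.05]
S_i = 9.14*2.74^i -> [9.14, 25.04, 68.62, 188.02, 515.17]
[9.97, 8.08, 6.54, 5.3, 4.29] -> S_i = 9.97*0.81^i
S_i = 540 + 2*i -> [540, 542, 544, 546, 548]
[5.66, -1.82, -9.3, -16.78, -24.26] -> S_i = 5.66 + -7.48*i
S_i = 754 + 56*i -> [754, 810, 866, 922, 978]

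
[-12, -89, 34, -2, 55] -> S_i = Random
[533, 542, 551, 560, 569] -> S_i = 533 + 9*i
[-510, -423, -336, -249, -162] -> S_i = -510 + 87*i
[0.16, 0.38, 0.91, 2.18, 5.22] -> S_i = 0.16*2.39^i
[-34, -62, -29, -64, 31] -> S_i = Random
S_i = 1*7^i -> [1, 7, 49, 343, 2401]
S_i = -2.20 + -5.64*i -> [-2.2, -7.84, -13.48, -19.12, -24.76]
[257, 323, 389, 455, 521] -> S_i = 257 + 66*i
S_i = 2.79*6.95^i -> [2.79, 19.39, 134.76, 936.61, 6509.44]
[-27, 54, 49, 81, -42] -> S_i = Random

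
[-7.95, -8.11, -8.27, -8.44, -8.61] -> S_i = -7.95*1.02^i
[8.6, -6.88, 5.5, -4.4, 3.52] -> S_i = 8.60*(-0.80)^i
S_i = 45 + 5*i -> [45, 50, 55, 60, 65]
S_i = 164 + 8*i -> [164, 172, 180, 188, 196]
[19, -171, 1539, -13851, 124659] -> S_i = 19*-9^i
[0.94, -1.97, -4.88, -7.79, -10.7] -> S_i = 0.94 + -2.91*i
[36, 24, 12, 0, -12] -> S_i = 36 + -12*i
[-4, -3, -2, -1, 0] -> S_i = -4 + 1*i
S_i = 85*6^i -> [85, 510, 3060, 18360, 110160]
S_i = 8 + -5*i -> [8, 3, -2, -7, -12]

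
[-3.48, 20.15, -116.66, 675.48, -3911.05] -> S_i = -3.48*(-5.79)^i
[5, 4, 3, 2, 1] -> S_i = 5 + -1*i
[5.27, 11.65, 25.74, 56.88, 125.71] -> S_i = 5.27*2.21^i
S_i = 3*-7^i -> [3, -21, 147, -1029, 7203]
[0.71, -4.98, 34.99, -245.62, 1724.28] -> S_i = 0.71*(-7.02)^i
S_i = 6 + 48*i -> [6, 54, 102, 150, 198]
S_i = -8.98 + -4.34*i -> [-8.98, -13.32, -17.66, -22.0, -26.34]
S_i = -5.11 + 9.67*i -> [-5.11, 4.56, 14.23, 23.9, 33.57]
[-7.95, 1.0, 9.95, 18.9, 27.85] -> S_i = -7.95 + 8.95*i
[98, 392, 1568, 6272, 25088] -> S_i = 98*4^i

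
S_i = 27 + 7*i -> [27, 34, 41, 48, 55]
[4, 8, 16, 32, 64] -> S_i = 4*2^i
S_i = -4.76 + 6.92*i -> [-4.76, 2.16, 9.08, 16.0, 22.92]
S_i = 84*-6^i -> [84, -504, 3024, -18144, 108864]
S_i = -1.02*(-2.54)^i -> [-1.02, 2.59, -6.58, 16.71, -42.46]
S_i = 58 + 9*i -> [58, 67, 76, 85, 94]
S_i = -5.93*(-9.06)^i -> [-5.93, 53.73, -486.76, 4410.01, -39954.66]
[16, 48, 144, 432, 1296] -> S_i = 16*3^i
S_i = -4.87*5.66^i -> [-4.87, -27.56, -156.01, -883.04, -4997.98]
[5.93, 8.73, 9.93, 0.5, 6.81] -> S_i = Random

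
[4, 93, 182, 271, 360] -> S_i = 4 + 89*i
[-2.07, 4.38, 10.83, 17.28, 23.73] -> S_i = -2.07 + 6.45*i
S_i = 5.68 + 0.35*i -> [5.68, 6.03, 6.38, 6.73, 7.08]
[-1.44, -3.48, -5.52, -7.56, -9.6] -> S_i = -1.44 + -2.04*i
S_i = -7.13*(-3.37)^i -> [-7.13, 24.03, -80.97, 272.88, -919.62]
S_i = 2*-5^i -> [2, -10, 50, -250, 1250]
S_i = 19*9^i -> [19, 171, 1539, 13851, 124659]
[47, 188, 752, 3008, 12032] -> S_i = 47*4^i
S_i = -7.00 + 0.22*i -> [-7.0, -6.78, -6.56, -6.34, -6.12]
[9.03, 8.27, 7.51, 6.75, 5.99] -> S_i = 9.03 + -0.76*i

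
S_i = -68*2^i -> [-68, -136, -272, -544, -1088]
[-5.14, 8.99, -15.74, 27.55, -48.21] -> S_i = -5.14*(-1.75)^i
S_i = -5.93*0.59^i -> [-5.93, -3.5, -2.06, -1.22, -0.72]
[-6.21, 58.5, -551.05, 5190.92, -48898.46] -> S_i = -6.21*(-9.42)^i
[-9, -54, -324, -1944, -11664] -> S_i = -9*6^i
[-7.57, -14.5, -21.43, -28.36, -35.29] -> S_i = -7.57 + -6.93*i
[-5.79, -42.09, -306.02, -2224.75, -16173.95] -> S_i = -5.79*7.27^i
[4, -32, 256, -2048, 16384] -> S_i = 4*-8^i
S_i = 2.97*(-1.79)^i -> [2.97, -5.32, 9.52, -17.03, 30.49]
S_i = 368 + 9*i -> [368, 377, 386, 395, 404]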